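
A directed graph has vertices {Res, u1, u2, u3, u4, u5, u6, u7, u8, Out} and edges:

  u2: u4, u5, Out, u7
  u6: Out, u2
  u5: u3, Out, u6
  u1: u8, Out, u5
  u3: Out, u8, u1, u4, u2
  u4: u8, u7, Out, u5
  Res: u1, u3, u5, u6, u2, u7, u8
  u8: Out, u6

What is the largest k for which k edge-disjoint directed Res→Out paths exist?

6

Assign every edge capacity 1; by Menger, the answer equals the max flow.
Path Res→u1→Out (+1); total 1.
Path Res→u2→Out (+1); total 2.
Path Res→u3→Out (+1); total 3.
Path Res→u5→Out (+1); total 4.
Path Res→u6→Out (+1); total 5.
Path Res→u8→Out (+1); total 6.
No residual Res→Out path; max flow = 6.
Certifying cut of size 6: {Res→u1, Res→u2, Res→u3, Res→u5, Res→u6, Res→u8}.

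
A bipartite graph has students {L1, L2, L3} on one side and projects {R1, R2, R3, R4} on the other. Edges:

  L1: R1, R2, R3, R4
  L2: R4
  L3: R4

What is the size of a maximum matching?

2

Unit-capacity flow: source→left, listed edges, right→sink; max matching = max flow.
Augmenting path L1→R1 (+1); matched 1.
Augmenting path L2→R4 (+1); matched 2.
No augmenting path remains; maximum matching = 2.
König certificate: {L1, R4} is a vertex cover of size 2 (every listed pair touches it), so no matching can be larger.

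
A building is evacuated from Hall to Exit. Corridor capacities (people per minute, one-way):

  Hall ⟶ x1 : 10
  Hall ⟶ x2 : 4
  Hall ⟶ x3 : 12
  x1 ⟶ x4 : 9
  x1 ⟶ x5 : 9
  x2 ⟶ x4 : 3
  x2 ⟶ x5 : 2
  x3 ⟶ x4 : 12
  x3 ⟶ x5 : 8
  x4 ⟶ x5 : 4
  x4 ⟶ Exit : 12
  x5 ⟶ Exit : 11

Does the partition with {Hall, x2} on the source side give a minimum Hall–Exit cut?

No — its capacity is 27, but the minimum cut has capacity 23.

Given cut capacity: 10 + 12 + 3 + 2 = 27.
Augment Hall→x1→x4→Exit: bottleneck 9, flow now 9.
Augment Hall→x1→x5→Exit: bottleneck 1, flow now 10.
Augment Hall→x2→x4→Exit: bottleneck 3, flow now 13.
Augment Hall→x2→x5→Exit: bottleneck 1, flow now 14.
Augment Hall→x3→x5→Exit: bottleneck 8, flow now 22.
Augment Hall→x3→x4→x5→Exit: bottleneck 1, flow now 23.
No augmenting path remains; maximum flow = 23.
In the residual graph, reachable from Hall: {Hall, x1, x2, x3, x4, x5}.
Min-cut edges: x4→Exit (12), x5→Exit (11); capacity 12 + 11 = 23.
Cut capacity 27 exceeds the max flow 23, so it is not minimum.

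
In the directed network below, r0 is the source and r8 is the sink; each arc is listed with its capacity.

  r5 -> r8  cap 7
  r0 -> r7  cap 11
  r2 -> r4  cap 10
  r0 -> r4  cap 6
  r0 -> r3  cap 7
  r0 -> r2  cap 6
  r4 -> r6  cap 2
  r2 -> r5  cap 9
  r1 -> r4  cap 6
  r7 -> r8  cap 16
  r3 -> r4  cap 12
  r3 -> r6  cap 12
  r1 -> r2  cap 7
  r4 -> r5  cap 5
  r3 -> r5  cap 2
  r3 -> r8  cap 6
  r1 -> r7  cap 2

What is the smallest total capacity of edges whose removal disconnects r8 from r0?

Augment r0→r3→r8: bottleneck 6, flow now 6.
Augment r0→r7→r8: bottleneck 11, flow now 17.
Augment r0→r2→r5→r8: bottleneck 6, flow now 23.
Augment r0→r3→r5→r8: bottleneck 1, flow now 24.
No augmenting path remains; maximum flow = 24.
By max-flow min-cut, the minimum cut capacity equals the max flow.
In the residual graph, reachable from r0: {r0, r2, r3, r4, r5, r6}.
Min-cut edges: r0→r7 (11), r3→r8 (6), r5→r8 (7); capacity 11 + 6 + 7 = 24.

24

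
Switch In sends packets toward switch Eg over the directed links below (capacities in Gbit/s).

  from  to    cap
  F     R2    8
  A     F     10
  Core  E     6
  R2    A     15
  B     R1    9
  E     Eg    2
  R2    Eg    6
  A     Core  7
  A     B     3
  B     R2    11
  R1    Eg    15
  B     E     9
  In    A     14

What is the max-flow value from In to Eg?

Augment In→A→B→R2→Eg: bottleneck 3, flow now 3.
Augment In→A→Core→E→Eg: bottleneck 2, flow now 5.
Augment In→A→F→R2→Eg: bottleneck 3, flow now 8.
Augment In→A→F→R2→B→R1→Eg: bottleneck 3, flow now 11. (uses reverse residual edge)
No augmenting path remains; maximum flow = 11.
In the residual graph, reachable from In: {In, A, Core, F, R2, E}.
Min-cut edges: A→B (3), R2→Eg (6), E→Eg (2); capacity 3 + 6 + 2 = 11.
This cut is saturated, so no flow can exceed 11.

11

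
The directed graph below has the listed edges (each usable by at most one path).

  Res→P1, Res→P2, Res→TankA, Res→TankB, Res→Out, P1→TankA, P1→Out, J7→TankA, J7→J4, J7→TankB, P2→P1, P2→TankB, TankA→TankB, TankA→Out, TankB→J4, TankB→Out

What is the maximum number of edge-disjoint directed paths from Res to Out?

Assign every edge capacity 1; by Menger, the answer equals the max flow.
Path Res→Out (+1); total 1.
Path Res→P1→Out (+1); total 2.
Path Res→TankA→Out (+1); total 3.
Path Res→TankB→Out (+1); total 4.
No residual Res→Out path; max flow = 4.
Certifying cut of size 4: {P1→Out, Res→Out, TankA→Out, TankB→Out}.

4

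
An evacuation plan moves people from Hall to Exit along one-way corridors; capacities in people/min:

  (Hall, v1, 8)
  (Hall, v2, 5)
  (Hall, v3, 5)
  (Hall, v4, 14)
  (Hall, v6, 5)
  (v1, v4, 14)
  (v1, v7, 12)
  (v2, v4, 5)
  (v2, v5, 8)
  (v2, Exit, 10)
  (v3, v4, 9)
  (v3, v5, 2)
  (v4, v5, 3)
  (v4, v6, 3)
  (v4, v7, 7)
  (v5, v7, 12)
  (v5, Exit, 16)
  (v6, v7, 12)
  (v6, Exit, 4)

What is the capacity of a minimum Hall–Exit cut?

Augment Hall→v2→Exit: bottleneck 5, flow now 5.
Augment Hall→v6→Exit: bottleneck 4, flow now 9.
Augment Hall→v3→v5→Exit: bottleneck 2, flow now 11.
Augment Hall→v4→v5→Exit: bottleneck 3, flow now 14.
No augmenting path remains; maximum flow = 14.
By max-flow min-cut, the minimum cut capacity equals the max flow.
In the residual graph, reachable from Hall: {Hall, v1, v3, v4, v6, v7}.
Min-cut edges: Hall→v2 (5), v3→v5 (2), v4→v5 (3), v6→Exit (4); capacity 5 + 2 + 3 + 4 = 14.

14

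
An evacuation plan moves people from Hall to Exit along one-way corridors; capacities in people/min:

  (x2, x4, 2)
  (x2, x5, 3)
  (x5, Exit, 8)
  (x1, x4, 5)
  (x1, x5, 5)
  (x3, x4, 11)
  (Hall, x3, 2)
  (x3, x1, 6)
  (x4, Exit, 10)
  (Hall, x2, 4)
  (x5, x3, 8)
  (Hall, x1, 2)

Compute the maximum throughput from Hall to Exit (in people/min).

8

Augment Hall→x1→x4→Exit: bottleneck 2, flow now 2.
Augment Hall→x2→x4→Exit: bottleneck 2, flow now 4.
Augment Hall→x2→x5→Exit: bottleneck 2, flow now 6.
Augment Hall→x3→x4→Exit: bottleneck 2, flow now 8.
No augmenting path remains; maximum flow = 8.
In the residual graph, reachable from Hall: {Hall}.
Min-cut edges: Hall→x1 (2), Hall→x2 (4), Hall→x3 (2); capacity 2 + 4 + 2 = 8.
This cut is saturated, so no flow can exceed 8.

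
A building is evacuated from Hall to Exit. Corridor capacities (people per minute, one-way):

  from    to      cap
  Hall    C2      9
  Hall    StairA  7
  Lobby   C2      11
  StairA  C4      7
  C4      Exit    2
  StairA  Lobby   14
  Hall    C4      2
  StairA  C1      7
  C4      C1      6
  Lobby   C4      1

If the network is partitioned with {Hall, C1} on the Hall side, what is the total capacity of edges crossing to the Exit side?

Edges leaving {Hall, C1}: Hall→StairA (7), Hall→C4 (2), Hall→C2 (9).
Cut capacity = 7 + 2 + 9 = 18.

18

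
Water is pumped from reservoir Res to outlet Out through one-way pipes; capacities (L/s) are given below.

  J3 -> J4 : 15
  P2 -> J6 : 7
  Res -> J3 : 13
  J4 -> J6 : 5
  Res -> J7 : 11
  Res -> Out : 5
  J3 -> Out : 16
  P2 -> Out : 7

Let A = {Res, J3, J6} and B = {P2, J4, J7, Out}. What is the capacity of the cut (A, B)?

Edges leaving {Res, J3, J6}: Res→J7 (11), Res→Out (5), J3→J4 (15), J3→Out (16).
Cut capacity = 11 + 5 + 15 + 16 = 47.

47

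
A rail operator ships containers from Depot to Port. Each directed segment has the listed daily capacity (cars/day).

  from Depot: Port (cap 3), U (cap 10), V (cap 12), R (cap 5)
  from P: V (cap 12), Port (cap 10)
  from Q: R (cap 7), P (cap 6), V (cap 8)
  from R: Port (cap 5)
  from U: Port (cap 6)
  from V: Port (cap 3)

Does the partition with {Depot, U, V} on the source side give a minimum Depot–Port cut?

Yes — it is a minimum cut (capacity 17).

Given cut capacity: 5 + 3 + 6 + 3 = 17.
Augment Depot→Port: bottleneck 3, flow now 3.
Augment Depot→R→Port: bottleneck 5, flow now 8.
Augment Depot→U→Port: bottleneck 6, flow now 14.
Augment Depot→V→Port: bottleneck 3, flow now 17.
No augmenting path remains; maximum flow = 17.
Cut capacity 17 equals the max flow, so it is a minimum cut.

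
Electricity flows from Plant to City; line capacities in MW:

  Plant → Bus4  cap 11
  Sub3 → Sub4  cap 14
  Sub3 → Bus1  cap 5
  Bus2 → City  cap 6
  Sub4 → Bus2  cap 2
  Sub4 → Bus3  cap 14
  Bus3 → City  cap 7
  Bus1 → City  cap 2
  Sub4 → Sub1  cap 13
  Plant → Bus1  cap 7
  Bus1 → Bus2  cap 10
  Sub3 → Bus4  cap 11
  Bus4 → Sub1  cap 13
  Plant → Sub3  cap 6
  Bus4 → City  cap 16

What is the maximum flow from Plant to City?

Augment Plant→Bus1→City: bottleneck 2, flow now 2.
Augment Plant→Bus4→City: bottleneck 11, flow now 13.
Augment Plant→Sub3→Bus4→City: bottleneck 5, flow now 18.
Augment Plant→Bus1→Bus2→City: bottleneck 5, flow now 23.
Augment Plant→Sub3→Sub4→Bus3→City: bottleneck 1, flow now 24.
No augmenting path remains; maximum flow = 24.
In the residual graph, reachable from Plant: {Plant}.
Min-cut edges: Plant→Sub3 (6), Plant→Bus1 (7), Plant→Bus4 (11); capacity 6 + 7 + 11 = 24.
This cut is saturated, so no flow can exceed 24.

24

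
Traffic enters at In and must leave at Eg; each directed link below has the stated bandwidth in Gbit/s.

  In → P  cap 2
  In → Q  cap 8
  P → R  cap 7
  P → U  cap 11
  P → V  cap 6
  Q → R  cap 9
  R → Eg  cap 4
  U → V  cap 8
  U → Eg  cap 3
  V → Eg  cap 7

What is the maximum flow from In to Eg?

6

Augment In→P→R→Eg: bottleneck 2, flow now 2.
Augment In→Q→R→Eg: bottleneck 2, flow now 4.
Augment In→Q→R→P→U→Eg: bottleneck 2, flow now 6. (uses reverse residual edge)
No augmenting path remains; maximum flow = 6.
In the residual graph, reachable from In: {In, Q, R}.
Min-cut edges: In→P (2), R→Eg (4); capacity 2 + 4 = 6.
This cut is saturated, so no flow can exceed 6.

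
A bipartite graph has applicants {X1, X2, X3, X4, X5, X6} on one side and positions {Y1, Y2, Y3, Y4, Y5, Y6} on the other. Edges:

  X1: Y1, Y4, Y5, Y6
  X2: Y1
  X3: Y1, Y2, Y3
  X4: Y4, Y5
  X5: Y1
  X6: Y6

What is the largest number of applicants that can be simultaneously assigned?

5

Unit-capacity flow: source→left, listed edges, right→sink; max matching = max flow.
Augmenting path X1→Y1 (+1); matched 1.
Augmenting path X3→Y2 (+1); matched 2.
Augmenting path X4→Y4 (+1); matched 3.
Augmenting path X6→Y6 (+1); matched 4.
Augmenting path X2→Y1→X1→Y5 (+1); matched 5.
No augmenting path remains; maximum matching = 5.
König certificate: {X1, X3, X4, X6, Y1} is a vertex cover of size 5 (every listed pair touches it), so no matching can be larger.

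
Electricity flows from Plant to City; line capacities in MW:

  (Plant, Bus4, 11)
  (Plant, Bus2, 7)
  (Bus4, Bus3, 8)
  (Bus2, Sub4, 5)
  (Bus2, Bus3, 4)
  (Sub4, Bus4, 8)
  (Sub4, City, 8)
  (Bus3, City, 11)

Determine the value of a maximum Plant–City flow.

Augment Plant→Bus4→Bus3→City: bottleneck 8, flow now 8.
Augment Plant→Bus2→Sub4→City: bottleneck 5, flow now 13.
Augment Plant→Bus2→Bus3→City: bottleneck 2, flow now 15.
No augmenting path remains; maximum flow = 15.
In the residual graph, reachable from Plant: {Plant, Bus4}.
Min-cut edges: Plant→Bus2 (7), Bus4→Bus3 (8); capacity 7 + 8 = 15.
This cut is saturated, so no flow can exceed 15.

15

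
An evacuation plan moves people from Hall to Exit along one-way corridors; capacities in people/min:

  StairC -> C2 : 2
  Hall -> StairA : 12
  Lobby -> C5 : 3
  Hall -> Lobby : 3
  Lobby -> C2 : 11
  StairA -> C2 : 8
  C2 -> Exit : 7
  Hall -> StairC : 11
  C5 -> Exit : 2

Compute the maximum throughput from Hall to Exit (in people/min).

Augment Hall→StairC→C2→Exit: bottleneck 2, flow now 2.
Augment Hall→StairA→C2→Exit: bottleneck 5, flow now 7.
Augment Hall→Lobby→C5→Exit: bottleneck 2, flow now 9.
No augmenting path remains; maximum flow = 9.
In the residual graph, reachable from Hall: {Hall, StairC, StairA, Lobby, C2, C5}.
Min-cut edges: C2→Exit (7), C5→Exit (2); capacity 7 + 2 = 9.
This cut is saturated, so no flow can exceed 9.

9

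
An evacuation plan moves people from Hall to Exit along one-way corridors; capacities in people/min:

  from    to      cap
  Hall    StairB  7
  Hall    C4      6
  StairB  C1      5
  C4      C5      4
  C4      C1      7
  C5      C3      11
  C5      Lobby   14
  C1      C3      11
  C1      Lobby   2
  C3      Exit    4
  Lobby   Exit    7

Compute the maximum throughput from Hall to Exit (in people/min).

Augment Hall→StairB→C1→C3→Exit: bottleneck 4, flow now 4.
Augment Hall→StairB→C1→Lobby→Exit: bottleneck 1, flow now 5.
Augment Hall→C4→C5→Lobby→Exit: bottleneck 4, flow now 9.
Augment Hall→C4→C1→Lobby→Exit: bottleneck 1, flow now 10.
No augmenting path remains; maximum flow = 10.
In the residual graph, reachable from Hall: {Hall, StairB, C4, C1, C3}.
Min-cut edges: C4→C5 (4), C1→Lobby (2), C3→Exit (4); capacity 4 + 2 + 4 = 10.
This cut is saturated, so no flow can exceed 10.

10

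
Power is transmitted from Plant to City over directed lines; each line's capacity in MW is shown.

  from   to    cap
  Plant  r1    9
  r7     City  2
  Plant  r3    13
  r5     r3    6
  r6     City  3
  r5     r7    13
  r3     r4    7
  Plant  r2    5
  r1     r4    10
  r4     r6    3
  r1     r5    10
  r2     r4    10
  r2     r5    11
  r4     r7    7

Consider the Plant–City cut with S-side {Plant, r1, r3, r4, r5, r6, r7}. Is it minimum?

Given cut capacity: 5 + 3 + 2 = 10.
Augment Plant→r1→r4→r6→City: bottleneck 3, flow now 3.
Augment Plant→r1→r4→r7→City: bottleneck 2, flow now 5.
No augmenting path remains; maximum flow = 5.
In the residual graph, reachable from Plant: {Plant, r1, r2, r3, r4, r5, r7}.
Min-cut edges: r4→r6 (3), r7→City (2); capacity 3 + 2 = 5.
Cut capacity 10 exceeds the max flow 5, so it is not minimum.

No — its capacity is 10, but the minimum cut has capacity 5.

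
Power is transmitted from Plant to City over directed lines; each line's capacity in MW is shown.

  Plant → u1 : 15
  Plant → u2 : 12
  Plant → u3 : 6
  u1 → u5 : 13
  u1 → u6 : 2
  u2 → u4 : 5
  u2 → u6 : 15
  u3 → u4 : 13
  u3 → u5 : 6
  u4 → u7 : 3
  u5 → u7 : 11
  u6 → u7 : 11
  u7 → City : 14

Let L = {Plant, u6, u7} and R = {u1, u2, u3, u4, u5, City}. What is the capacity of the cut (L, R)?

47

Edges leaving {Plant, u6, u7}: Plant→u1 (15), Plant→u2 (12), Plant→u3 (6), u7→City (14).
Cut capacity = 15 + 12 + 6 + 14 = 47.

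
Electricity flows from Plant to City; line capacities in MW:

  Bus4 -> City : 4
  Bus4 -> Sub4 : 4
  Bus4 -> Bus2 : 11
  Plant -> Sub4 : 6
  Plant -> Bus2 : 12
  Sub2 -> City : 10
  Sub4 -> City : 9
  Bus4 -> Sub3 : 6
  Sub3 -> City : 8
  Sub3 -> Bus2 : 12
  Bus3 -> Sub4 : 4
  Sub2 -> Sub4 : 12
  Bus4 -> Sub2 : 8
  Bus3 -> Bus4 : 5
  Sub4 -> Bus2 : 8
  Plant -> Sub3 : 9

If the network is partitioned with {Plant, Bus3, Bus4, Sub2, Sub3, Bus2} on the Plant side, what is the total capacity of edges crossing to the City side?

Edges leaving {Plant, Bus3, Bus4, Sub2, Sub3, Bus2}: Plant→Sub4 (6), Bus3→Sub4 (4), Bus4→Sub4 (4), Bus4→City (4), Sub2→Sub4 (12), Sub2→City (10), Sub3→City (8).
Cut capacity = 6 + 4 + 4 + 4 + 12 + 10 + 8 = 48.

48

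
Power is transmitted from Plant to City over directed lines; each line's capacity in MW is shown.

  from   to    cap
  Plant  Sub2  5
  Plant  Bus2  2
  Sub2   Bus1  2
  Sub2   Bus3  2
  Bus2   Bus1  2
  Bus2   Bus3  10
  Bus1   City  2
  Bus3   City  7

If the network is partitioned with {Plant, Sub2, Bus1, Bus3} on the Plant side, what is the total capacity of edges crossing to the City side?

Edges leaving {Plant, Sub2, Bus1, Bus3}: Plant→Bus2 (2), Bus1→City (2), Bus3→City (7).
Cut capacity = 2 + 2 + 7 = 11.

11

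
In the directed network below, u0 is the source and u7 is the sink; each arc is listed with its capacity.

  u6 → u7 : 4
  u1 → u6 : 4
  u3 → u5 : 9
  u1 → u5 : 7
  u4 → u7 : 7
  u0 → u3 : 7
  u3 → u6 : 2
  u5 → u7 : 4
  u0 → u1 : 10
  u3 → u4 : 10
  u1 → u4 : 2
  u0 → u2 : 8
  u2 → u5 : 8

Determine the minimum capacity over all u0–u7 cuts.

15

Augment u0→u1→u4→u7: bottleneck 2, flow now 2.
Augment u0→u1→u5→u7: bottleneck 4, flow now 6.
Augment u0→u1→u6→u7: bottleneck 4, flow now 10.
Augment u0→u3→u4→u7: bottleneck 5, flow now 15.
No augmenting path remains; maximum flow = 15.
By max-flow min-cut, the minimum cut capacity equals the max flow.
In the residual graph, reachable from u0: {u0, u1, u2, u3, u4, u5, u6}.
Min-cut edges: u4→u7 (7), u5→u7 (4), u6→u7 (4); capacity 7 + 4 + 4 = 15.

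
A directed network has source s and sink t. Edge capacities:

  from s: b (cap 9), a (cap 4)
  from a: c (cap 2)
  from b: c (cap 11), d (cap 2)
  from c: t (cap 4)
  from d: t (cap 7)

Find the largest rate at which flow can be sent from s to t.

6

Augment s→a→c→t: bottleneck 2, flow now 2.
Augment s→b→c→t: bottleneck 2, flow now 4.
Augment s→b→d→t: bottleneck 2, flow now 6.
No augmenting path remains; maximum flow = 6.
In the residual graph, reachable from s: {s, a, b, c}.
Min-cut edges: b→d (2), c→t (4); capacity 2 + 4 = 6.
This cut is saturated, so no flow can exceed 6.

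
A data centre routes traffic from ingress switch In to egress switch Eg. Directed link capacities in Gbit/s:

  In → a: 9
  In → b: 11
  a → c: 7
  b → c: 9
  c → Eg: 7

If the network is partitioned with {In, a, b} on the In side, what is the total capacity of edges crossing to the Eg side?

Edges leaving {In, a, b}: a→c (7), b→c (9).
Cut capacity = 7 + 9 = 16.

16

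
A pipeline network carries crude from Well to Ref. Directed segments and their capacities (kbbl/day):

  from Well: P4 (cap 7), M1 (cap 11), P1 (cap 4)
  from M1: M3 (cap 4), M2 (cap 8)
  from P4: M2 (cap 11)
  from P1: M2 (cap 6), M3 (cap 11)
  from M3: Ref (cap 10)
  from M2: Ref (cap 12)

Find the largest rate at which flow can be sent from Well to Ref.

Augment Well→M1→M3→Ref: bottleneck 4, flow now 4.
Augment Well→M1→M2→Ref: bottleneck 7, flow now 11.
Augment Well→P4→M2→Ref: bottleneck 5, flow now 16.
Augment Well→P1→M3→Ref: bottleneck 4, flow now 20.
No augmenting path remains; maximum flow = 20.
In the residual graph, reachable from Well: {Well, M1, P4, M2}.
Min-cut edges: Well→P1 (4), M1→M3 (4), M2→Ref (12); capacity 4 + 4 + 12 = 20.
This cut is saturated, so no flow can exceed 20.

20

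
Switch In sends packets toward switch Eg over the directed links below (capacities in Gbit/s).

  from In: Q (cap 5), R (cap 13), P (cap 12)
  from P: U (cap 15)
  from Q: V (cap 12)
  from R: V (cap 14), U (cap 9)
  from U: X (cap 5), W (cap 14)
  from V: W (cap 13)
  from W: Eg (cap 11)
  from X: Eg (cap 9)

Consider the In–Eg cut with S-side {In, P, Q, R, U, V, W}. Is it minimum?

Given cut capacity: 5 + 11 = 16.
Augment In→P→U→W→Eg: bottleneck 11, flow now 11.
Augment In→P→U→X→Eg: bottleneck 1, flow now 12.
Augment In→R→U→X→Eg: bottleneck 4, flow now 16.
No augmenting path remains; maximum flow = 16.
Cut capacity 16 equals the max flow, so it is a minimum cut.

Yes — it is a minimum cut (capacity 16).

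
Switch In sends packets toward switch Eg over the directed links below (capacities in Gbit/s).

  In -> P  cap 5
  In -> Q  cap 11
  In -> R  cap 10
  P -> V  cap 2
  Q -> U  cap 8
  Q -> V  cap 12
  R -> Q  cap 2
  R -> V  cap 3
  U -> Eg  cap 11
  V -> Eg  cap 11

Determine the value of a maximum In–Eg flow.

18

Augment In→P→V→Eg: bottleneck 2, flow now 2.
Augment In→Q→U→Eg: bottleneck 8, flow now 10.
Augment In→Q→V→Eg: bottleneck 3, flow now 13.
Augment In→R→V→Eg: bottleneck 3, flow now 16.
Augment In→R→Q→V→Eg: bottleneck 2, flow now 18.
No augmenting path remains; maximum flow = 18.
In the residual graph, reachable from In: {In, P, R}.
Min-cut edges: In→Q (11), P→V (2), R→Q (2), R→V (3); capacity 11 + 2 + 2 + 3 = 18.
This cut is saturated, so no flow can exceed 18.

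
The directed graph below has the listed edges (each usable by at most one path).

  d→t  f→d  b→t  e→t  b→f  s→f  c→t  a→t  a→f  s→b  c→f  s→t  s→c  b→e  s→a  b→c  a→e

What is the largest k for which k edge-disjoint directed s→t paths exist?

5

Assign every edge capacity 1; by Menger, the answer equals the max flow.
Path s→t (+1); total 1.
Path s→a→t (+1); total 2.
Path s→b→t (+1); total 3.
Path s→c→t (+1); total 4.
Path s→f→d→t (+1); total 5.
No residual s→t path; max flow = 5.
Certifying cut of size 5: {s→a, s→b, s→c, s→f, s→t}.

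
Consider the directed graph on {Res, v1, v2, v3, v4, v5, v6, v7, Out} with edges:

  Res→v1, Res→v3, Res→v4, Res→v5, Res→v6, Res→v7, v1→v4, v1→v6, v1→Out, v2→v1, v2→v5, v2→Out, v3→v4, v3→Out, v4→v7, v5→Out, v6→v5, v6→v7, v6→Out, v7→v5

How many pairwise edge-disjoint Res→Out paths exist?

4

Assign every edge capacity 1; by Menger, the answer equals the max flow.
Path Res→v1→Out (+1); total 1.
Path Res→v3→Out (+1); total 2.
Path Res→v5→Out (+1); total 3.
Path Res→v6→Out (+1); total 4.
No residual Res→Out path; max flow = 4.
Certifying cut of size 4: {Res→v1, Res→v3, Res→v6, v5→Out}.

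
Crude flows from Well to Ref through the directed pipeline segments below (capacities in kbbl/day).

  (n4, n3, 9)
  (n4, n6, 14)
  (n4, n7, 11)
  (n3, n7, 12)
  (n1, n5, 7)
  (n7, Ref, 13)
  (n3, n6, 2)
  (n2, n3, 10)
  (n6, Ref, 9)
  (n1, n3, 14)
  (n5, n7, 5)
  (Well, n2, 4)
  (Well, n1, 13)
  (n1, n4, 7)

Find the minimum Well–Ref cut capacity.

Augment Well→n1→n3→n6→Ref: bottleneck 2, flow now 2.
Augment Well→n1→n3→n7→Ref: bottleneck 11, flow now 13.
Augment Well→n2→n3→n7→Ref: bottleneck 1, flow now 14.
Augment Well→n2→n3→n1→n4→n6→Ref: bottleneck 3, flow now 17. (uses reverse residual edge)
No augmenting path remains; maximum flow = 17.
By max-flow min-cut, the minimum cut capacity equals the max flow.
In the residual graph, reachable from Well: {Well}.
Min-cut edges: Well→n1 (13), Well→n2 (4); capacity 13 + 4 = 17.

17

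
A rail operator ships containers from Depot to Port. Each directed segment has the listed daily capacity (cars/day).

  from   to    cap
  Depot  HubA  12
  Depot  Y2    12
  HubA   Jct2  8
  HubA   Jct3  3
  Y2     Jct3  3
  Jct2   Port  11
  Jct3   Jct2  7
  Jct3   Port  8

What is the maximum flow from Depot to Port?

14

Augment Depot→HubA→Jct2→Port: bottleneck 8, flow now 8.
Augment Depot→HubA→Jct3→Port: bottleneck 3, flow now 11.
Augment Depot→Y2→Jct3→Port: bottleneck 3, flow now 14.
No augmenting path remains; maximum flow = 14.
In the residual graph, reachable from Depot: {Depot, HubA, Y2}.
Min-cut edges: HubA→Jct2 (8), HubA→Jct3 (3), Y2→Jct3 (3); capacity 8 + 3 + 3 = 14.
This cut is saturated, so no flow can exceed 14.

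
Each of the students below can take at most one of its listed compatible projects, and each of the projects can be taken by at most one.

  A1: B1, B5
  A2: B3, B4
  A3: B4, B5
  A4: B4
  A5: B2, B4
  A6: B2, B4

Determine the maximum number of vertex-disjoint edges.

5

Unit-capacity flow: source→left, listed edges, right→sink; max matching = max flow.
Augmenting path A1→B1 (+1); matched 1.
Augmenting path A2→B3 (+1); matched 2.
Augmenting path A3→B4 (+1); matched 3.
Augmenting path A5→B2 (+1); matched 4.
Augmenting path A4→B4→A3→B5 (+1); matched 5.
No augmenting path remains; maximum matching = 5.
König certificate: {A1, A2, A3, B2, B4} is a vertex cover of size 5 (every listed pair touches it), so no matching can be larger.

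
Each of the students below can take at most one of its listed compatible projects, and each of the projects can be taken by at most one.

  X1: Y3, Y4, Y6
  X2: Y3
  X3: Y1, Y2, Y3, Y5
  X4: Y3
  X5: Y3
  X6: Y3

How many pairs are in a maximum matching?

3

Unit-capacity flow: source→left, listed edges, right→sink; max matching = max flow.
Augmenting path X1→Y3 (+1); matched 1.
Augmenting path X3→Y1 (+1); matched 2.
Augmenting path X2→Y3→X1→Y4 (+1); matched 3.
No augmenting path remains; maximum matching = 3.
König certificate: {X1, X3, Y3} is a vertex cover of size 3 (every listed pair touches it), so no matching can be larger.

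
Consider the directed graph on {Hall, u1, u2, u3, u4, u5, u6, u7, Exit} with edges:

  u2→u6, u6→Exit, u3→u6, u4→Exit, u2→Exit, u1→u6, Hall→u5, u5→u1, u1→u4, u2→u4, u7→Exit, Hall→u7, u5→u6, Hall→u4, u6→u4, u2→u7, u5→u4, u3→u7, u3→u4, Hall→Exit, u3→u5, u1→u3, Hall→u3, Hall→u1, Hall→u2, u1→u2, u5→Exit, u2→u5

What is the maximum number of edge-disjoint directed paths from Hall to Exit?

Assign every edge capacity 1; by Menger, the answer equals the max flow.
Path Hall→Exit (+1); total 1.
Path Hall→u2→Exit (+1); total 2.
Path Hall→u4→Exit (+1); total 3.
Path Hall→u5→Exit (+1); total 4.
Path Hall→u7→Exit (+1); total 5.
Path Hall→u1→u6→Exit (+1); total 6.
No residual Hall→Exit path; max flow = 6.
Certifying cut of size 6: {Hall→Exit, u2→Exit, u4→Exit, u5→Exit, u6→Exit, u7→Exit}.

6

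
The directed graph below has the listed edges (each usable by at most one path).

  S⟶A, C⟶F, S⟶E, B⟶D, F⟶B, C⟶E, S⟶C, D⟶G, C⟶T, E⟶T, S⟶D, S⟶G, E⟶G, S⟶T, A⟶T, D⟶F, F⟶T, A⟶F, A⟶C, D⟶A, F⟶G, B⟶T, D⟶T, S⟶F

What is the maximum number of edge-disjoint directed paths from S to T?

6

Assign every edge capacity 1; by Menger, the answer equals the max flow.
Path S→T (+1); total 1.
Path S→A→T (+1); total 2.
Path S→C→T (+1); total 3.
Path S→D→T (+1); total 4.
Path S→E→T (+1); total 5.
Path S→F→T (+1); total 6.
No residual S→T path; max flow = 6.
Certifying cut of size 6: {S→A, S→C, S→D, S→E, S→F, S→T}.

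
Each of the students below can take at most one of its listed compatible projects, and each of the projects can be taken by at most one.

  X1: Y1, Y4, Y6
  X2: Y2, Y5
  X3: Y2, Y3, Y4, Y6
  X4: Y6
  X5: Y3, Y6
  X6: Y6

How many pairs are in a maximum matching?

5

Unit-capacity flow: source→left, listed edges, right→sink; max matching = max flow.
Augmenting path X1→Y1 (+1); matched 1.
Augmenting path X2→Y2 (+1); matched 2.
Augmenting path X3→Y3 (+1); matched 3.
Augmenting path X4→Y6 (+1); matched 4.
Augmenting path X5→Y3→X3→Y4 (+1); matched 5.
No augmenting path remains; maximum matching = 5.
König certificate: {X1, X2, X3, X5, Y6} is a vertex cover of size 5 (every listed pair touches it), so no matching can be larger.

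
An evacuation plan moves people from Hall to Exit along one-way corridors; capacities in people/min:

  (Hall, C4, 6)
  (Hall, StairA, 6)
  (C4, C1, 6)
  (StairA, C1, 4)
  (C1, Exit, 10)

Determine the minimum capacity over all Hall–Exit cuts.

Augment Hall→C4→C1→Exit: bottleneck 6, flow now 6.
Augment Hall→StairA→C1→Exit: bottleneck 4, flow now 10.
No augmenting path remains; maximum flow = 10.
By max-flow min-cut, the minimum cut capacity equals the max flow.
In the residual graph, reachable from Hall: {Hall, StairA}.
Min-cut edges: Hall→C4 (6), StairA→C1 (4); capacity 6 + 4 = 10.

10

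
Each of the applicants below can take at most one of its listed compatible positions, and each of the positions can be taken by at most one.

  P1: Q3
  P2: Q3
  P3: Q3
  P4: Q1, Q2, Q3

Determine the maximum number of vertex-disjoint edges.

Unit-capacity flow: source→left, listed edges, right→sink; max matching = max flow.
Augmenting path P1→Q3 (+1); matched 1.
Augmenting path P4→Q1 (+1); matched 2.
No augmenting path remains; maximum matching = 2.
König certificate: {P4, Q3} is a vertex cover of size 2 (every listed pair touches it), so no matching can be larger.

2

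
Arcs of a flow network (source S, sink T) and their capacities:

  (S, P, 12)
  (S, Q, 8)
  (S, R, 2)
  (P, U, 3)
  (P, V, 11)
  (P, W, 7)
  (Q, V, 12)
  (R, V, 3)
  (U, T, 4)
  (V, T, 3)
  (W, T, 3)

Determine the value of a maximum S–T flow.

9

Augment S→P→U→T: bottleneck 3, flow now 3.
Augment S→P→V→T: bottleneck 3, flow now 6.
Augment S→P→W→T: bottleneck 3, flow now 9.
No augmenting path remains; maximum flow = 9.
In the residual graph, reachable from S: {S, P, Q, R, V, W}.
Min-cut edges: P→U (3), V→T (3), W→T (3); capacity 3 + 3 + 3 = 9.
This cut is saturated, so no flow can exceed 9.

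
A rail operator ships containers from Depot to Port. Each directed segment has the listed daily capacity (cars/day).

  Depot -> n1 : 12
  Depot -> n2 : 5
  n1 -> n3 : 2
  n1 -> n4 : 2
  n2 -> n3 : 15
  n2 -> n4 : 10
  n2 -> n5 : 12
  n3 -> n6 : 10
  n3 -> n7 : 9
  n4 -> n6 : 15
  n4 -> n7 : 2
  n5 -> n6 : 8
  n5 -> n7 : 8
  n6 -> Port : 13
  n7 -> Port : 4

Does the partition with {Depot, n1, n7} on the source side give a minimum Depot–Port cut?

No — its capacity is 13, but the minimum cut has capacity 9.

Given cut capacity: 5 + 2 + 2 + 4 = 13.
Augment Depot→n1→n3→n6→Port: bottleneck 2, flow now 2.
Augment Depot→n1→n4→n6→Port: bottleneck 2, flow now 4.
Augment Depot→n2→n3→n6→Port: bottleneck 5, flow now 9.
No augmenting path remains; maximum flow = 9.
In the residual graph, reachable from Depot: {Depot, n1}.
Min-cut edges: Depot→n2 (5), n1→n3 (2), n1→n4 (2); capacity 5 + 2 + 2 = 9.
Cut capacity 13 exceeds the max flow 9, so it is not minimum.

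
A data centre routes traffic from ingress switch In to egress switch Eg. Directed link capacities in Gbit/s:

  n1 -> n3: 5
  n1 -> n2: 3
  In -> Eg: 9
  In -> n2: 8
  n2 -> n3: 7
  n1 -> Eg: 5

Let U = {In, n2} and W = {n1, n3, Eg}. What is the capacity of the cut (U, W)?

16

Edges leaving {In, n2}: In→Eg (9), n2→n3 (7).
Cut capacity = 9 + 7 = 16.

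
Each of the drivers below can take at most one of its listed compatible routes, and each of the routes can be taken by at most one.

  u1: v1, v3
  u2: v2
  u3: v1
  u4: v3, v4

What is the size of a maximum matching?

Unit-capacity flow: source→left, listed edges, right→sink; max matching = max flow.
Augmenting path u1→v1 (+1); matched 1.
Augmenting path u2→v2 (+1); matched 2.
Augmenting path u4→v3 (+1); matched 3.
Augmenting path u3→v1→u1→v3→u4→v4 (+1); matched 4.
No augmenting path remains; maximum matching = 4.
König certificate: {u1, u2, u3, u4} is a vertex cover of size 4 (every listed pair touches it), so no matching can be larger.

4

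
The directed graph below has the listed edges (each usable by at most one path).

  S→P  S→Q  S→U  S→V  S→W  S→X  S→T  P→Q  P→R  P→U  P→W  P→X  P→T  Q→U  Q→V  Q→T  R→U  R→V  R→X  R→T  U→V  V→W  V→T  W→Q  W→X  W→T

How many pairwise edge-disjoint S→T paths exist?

Assign every edge capacity 1; by Menger, the answer equals the max flow.
Path S→T (+1); total 1.
Path S→P→T (+1); total 2.
Path S→Q→T (+1); total 3.
Path S→V→T (+1); total 4.
Path S→W→T (+1); total 5.
No residual S→T path; max flow = 5.
Certifying cut of size 5: {Q→T, S→P, S→T, V→T, W→T}.

5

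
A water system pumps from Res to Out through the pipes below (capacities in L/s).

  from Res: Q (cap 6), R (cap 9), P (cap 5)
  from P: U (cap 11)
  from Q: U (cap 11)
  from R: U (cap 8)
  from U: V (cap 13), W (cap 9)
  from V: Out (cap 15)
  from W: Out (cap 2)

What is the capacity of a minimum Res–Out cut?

Augment Res→P→U→V→Out: bottleneck 5, flow now 5.
Augment Res→Q→U→V→Out: bottleneck 6, flow now 11.
Augment Res→R→U→V→Out: bottleneck 2, flow now 13.
Augment Res→R→U→W→Out: bottleneck 2, flow now 15.
No augmenting path remains; maximum flow = 15.
By max-flow min-cut, the minimum cut capacity equals the max flow.
In the residual graph, reachable from Res: {Res, P, Q, R, U, W}.
Min-cut edges: U→V (13), W→Out (2); capacity 13 + 2 = 15.

15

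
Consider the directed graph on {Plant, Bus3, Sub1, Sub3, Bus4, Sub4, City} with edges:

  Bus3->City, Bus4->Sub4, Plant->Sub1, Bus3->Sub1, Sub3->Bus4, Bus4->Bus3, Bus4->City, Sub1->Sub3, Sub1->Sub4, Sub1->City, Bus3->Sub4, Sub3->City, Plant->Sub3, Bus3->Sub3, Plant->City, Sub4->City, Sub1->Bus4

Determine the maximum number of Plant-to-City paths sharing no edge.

3

Assign every edge capacity 1; by Menger, the answer equals the max flow.
Path Plant→City (+1); total 1.
Path Plant→Sub1→City (+1); total 2.
Path Plant→Sub3→City (+1); total 3.
No residual Plant→City path; max flow = 3.
Certifying cut of size 3: {Plant→City, Plant→Sub1, Plant→Sub3}.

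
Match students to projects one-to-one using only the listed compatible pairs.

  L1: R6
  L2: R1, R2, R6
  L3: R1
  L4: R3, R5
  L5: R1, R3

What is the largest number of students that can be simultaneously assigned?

Unit-capacity flow: source→left, listed edges, right→sink; max matching = max flow.
Augmenting path L1→R6 (+1); matched 1.
Augmenting path L2→R1 (+1); matched 2.
Augmenting path L4→R3 (+1); matched 3.
Augmenting path L3→R1→L2→R2 (+1); matched 4.
Augmenting path L5→R3→L4→R5 (+1); matched 5.
No augmenting path remains; maximum matching = 5.
König certificate: {L1, L2, L3, L4, L5} is a vertex cover of size 5 (every listed pair touches it), so no matching can be larger.

5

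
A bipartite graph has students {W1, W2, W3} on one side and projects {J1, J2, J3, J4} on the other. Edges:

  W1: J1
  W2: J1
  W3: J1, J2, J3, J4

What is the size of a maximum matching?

2

Unit-capacity flow: source→left, listed edges, right→sink; max matching = max flow.
Augmenting path W1→J1 (+1); matched 1.
Augmenting path W3→J2 (+1); matched 2.
No augmenting path remains; maximum matching = 2.
König certificate: {W3, J1} is a vertex cover of size 2 (every listed pair touches it), so no matching can be larger.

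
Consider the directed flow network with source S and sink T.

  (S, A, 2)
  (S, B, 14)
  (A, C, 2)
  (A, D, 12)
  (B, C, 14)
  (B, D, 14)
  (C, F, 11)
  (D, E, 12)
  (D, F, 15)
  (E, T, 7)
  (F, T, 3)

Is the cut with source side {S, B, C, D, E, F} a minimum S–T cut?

Given cut capacity: 2 + 7 + 3 = 12.
Augment S→A→C→F→T: bottleneck 2, flow now 2.
Augment S→B→C→F→T: bottleneck 1, flow now 3.
Augment S→B→D→E→T: bottleneck 7, flow now 10.
No augmenting path remains; maximum flow = 10.
In the residual graph, reachable from S: {S, A, B, C, D, E, F}.
Min-cut edges: E→T (7), F→T (3); capacity 7 + 3 = 10.
Cut capacity 12 exceeds the max flow 10, so it is not minimum.

No — its capacity is 12, but the minimum cut has capacity 10.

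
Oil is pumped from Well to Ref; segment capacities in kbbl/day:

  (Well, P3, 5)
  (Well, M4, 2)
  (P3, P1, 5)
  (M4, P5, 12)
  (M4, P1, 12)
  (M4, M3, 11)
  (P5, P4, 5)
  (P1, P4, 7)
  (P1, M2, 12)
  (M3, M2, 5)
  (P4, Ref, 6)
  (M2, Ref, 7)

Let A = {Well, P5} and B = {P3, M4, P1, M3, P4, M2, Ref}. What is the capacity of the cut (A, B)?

12

Edges leaving {Well, P5}: Well→P3 (5), Well→M4 (2), P5→P4 (5).
Cut capacity = 5 + 2 + 5 = 12.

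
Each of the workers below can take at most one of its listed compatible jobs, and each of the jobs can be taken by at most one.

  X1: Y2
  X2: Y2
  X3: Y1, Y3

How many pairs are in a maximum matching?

Unit-capacity flow: source→left, listed edges, right→sink; max matching = max flow.
Augmenting path X1→Y2 (+1); matched 1.
Augmenting path X3→Y1 (+1); matched 2.
No augmenting path remains; maximum matching = 2.
König certificate: {X3, Y2} is a vertex cover of size 2 (every listed pair touches it), so no matching can be larger.

2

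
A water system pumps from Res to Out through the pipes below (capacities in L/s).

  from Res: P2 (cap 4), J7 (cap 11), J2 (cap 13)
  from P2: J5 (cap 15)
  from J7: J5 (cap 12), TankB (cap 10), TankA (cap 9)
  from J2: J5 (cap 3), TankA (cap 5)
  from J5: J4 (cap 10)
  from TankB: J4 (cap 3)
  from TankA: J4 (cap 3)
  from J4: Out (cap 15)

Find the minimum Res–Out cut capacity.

Augment Res→P2→J5→J4→Out: bottleneck 4, flow now 4.
Augment Res→J7→J5→J4→Out: bottleneck 6, flow now 10.
Augment Res→J7→TankB→J4→Out: bottleneck 3, flow now 13.
Augment Res→J7→TankA→J4→Out: bottleneck 2, flow now 15.
No augmenting path remains; maximum flow = 15.
By max-flow min-cut, the minimum cut capacity equals the max flow.
In the residual graph, reachable from Res: {Res, P2, J7, J2, J5, TankB, TankA, J4}.
Min-cut edges: J4→Out (15); capacity 15 = 15.

15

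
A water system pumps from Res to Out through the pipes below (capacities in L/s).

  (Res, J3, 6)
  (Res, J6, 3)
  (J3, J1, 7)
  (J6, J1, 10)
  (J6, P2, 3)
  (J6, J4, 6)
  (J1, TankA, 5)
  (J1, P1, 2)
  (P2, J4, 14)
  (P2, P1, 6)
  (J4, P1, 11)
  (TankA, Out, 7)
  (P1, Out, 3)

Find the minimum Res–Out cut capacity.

8

Augment Res→J3→J1→TankA→Out: bottleneck 5, flow now 5.
Augment Res→J3→J1→P1→Out: bottleneck 1, flow now 6.
Augment Res→J6→J1→P1→Out: bottleneck 1, flow now 7.
Augment Res→J6→P2→P1→Out: bottleneck 1, flow now 8.
No augmenting path remains; maximum flow = 8.
By max-flow min-cut, the minimum cut capacity equals the max flow.
In the residual graph, reachable from Res: {Res, J3, J6, J1, P2, J4, P1}.
Min-cut edges: J1→TankA (5), P1→Out (3); capacity 5 + 3 = 8.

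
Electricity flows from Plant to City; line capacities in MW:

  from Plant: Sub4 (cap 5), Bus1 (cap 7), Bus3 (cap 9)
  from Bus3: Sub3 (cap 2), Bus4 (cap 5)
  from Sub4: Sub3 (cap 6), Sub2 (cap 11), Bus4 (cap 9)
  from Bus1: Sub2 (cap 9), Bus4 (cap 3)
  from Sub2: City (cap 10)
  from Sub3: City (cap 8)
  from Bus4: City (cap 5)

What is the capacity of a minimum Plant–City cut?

19

Augment Plant→Bus3→Sub3→City: bottleneck 2, flow now 2.
Augment Plant→Bus3→Bus4→City: bottleneck 5, flow now 7.
Augment Plant→Sub4→Sub2→City: bottleneck 5, flow now 12.
Augment Plant→Bus1→Sub2→City: bottleneck 5, flow now 17.
Augment Plant→Bus1→Sub2→Sub4→Sub3→City: bottleneck 2, flow now 19. (uses reverse residual edge)
No augmenting path remains; maximum flow = 19.
By max-flow min-cut, the minimum cut capacity equals the max flow.
In the residual graph, reachable from Plant: {Plant, Bus3}.
Min-cut edges: Plant→Sub4 (5), Plant→Bus1 (7), Bus3→Sub3 (2), Bus3→Bus4 (5); capacity 5 + 7 + 2 + 5 = 19.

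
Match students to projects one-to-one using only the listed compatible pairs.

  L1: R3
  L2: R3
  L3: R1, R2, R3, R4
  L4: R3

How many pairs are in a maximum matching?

2

Unit-capacity flow: source→left, listed edges, right→sink; max matching = max flow.
Augmenting path L1→R3 (+1); matched 1.
Augmenting path L3→R1 (+1); matched 2.
No augmenting path remains; maximum matching = 2.
König certificate: {L3, R3} is a vertex cover of size 2 (every listed pair touches it), so no matching can be larger.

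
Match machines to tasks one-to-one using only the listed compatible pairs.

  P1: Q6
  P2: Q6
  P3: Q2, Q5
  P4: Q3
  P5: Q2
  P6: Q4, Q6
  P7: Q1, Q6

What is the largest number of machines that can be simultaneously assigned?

Unit-capacity flow: source→left, listed edges, right→sink; max matching = max flow.
Augmenting path P1→Q6 (+1); matched 1.
Augmenting path P3→Q2 (+1); matched 2.
Augmenting path P4→Q3 (+1); matched 3.
Augmenting path P6→Q4 (+1); matched 4.
Augmenting path P7→Q1 (+1); matched 5.
Augmenting path P5→Q2→P3→Q5 (+1); matched 6.
No augmenting path remains; maximum matching = 6.
König certificate: {P3, P4, P5, P6, P7, Q6} is a vertex cover of size 6 (every listed pair touches it), so no matching can be larger.

6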